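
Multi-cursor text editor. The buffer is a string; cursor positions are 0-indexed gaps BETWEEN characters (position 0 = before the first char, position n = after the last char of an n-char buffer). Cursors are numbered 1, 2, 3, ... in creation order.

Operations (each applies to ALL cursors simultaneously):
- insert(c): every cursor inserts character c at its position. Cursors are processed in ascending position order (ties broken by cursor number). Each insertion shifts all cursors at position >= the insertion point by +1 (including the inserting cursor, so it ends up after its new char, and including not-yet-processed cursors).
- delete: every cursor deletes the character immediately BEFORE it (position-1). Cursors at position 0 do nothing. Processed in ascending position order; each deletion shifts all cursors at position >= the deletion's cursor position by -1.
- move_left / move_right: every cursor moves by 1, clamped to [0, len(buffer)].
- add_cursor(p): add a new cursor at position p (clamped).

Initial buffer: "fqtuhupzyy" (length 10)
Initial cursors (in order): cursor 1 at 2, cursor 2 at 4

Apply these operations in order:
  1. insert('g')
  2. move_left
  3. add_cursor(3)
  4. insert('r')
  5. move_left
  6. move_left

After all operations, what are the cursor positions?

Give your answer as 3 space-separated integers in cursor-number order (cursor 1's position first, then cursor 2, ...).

After op 1 (insert('g')): buffer="fqgtughupzyy" (len 12), cursors c1@3 c2@6, authorship ..1..2......
After op 2 (move_left): buffer="fqgtughupzyy" (len 12), cursors c1@2 c2@5, authorship ..1..2......
After op 3 (add_cursor(3)): buffer="fqgtughupzyy" (len 12), cursors c1@2 c3@3 c2@5, authorship ..1..2......
After op 4 (insert('r')): buffer="fqrgrturghupzyy" (len 15), cursors c1@3 c3@5 c2@8, authorship ..113..22......
After op 5 (move_left): buffer="fqrgrturghupzyy" (len 15), cursors c1@2 c3@4 c2@7, authorship ..113..22......
After op 6 (move_left): buffer="fqrgrturghupzyy" (len 15), cursors c1@1 c3@3 c2@6, authorship ..113..22......

Answer: 1 6 3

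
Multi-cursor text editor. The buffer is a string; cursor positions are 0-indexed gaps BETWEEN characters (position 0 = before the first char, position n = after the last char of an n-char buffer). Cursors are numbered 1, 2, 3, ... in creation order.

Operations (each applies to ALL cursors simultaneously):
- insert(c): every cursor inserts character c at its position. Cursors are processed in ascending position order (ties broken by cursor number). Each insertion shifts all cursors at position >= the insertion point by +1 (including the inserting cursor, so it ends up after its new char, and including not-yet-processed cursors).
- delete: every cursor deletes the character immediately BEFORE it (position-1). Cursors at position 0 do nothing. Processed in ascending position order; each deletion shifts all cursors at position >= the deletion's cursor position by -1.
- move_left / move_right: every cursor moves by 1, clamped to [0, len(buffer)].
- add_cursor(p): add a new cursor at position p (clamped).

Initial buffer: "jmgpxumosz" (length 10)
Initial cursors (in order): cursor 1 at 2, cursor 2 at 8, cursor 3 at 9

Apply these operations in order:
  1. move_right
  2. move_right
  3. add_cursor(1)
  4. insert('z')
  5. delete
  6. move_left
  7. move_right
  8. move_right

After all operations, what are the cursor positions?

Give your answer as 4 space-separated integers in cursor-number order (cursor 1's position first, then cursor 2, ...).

After op 1 (move_right): buffer="jmgpxumosz" (len 10), cursors c1@3 c2@9 c3@10, authorship ..........
After op 2 (move_right): buffer="jmgpxumosz" (len 10), cursors c1@4 c2@10 c3@10, authorship ..........
After op 3 (add_cursor(1)): buffer="jmgpxumosz" (len 10), cursors c4@1 c1@4 c2@10 c3@10, authorship ..........
After op 4 (insert('z')): buffer="jzmgpzxumoszzz" (len 14), cursors c4@2 c1@6 c2@14 c3@14, authorship .4...1......23
After op 5 (delete): buffer="jmgpxumosz" (len 10), cursors c4@1 c1@4 c2@10 c3@10, authorship ..........
After op 6 (move_left): buffer="jmgpxumosz" (len 10), cursors c4@0 c1@3 c2@9 c3@9, authorship ..........
After op 7 (move_right): buffer="jmgpxumosz" (len 10), cursors c4@1 c1@4 c2@10 c3@10, authorship ..........
After op 8 (move_right): buffer="jmgpxumosz" (len 10), cursors c4@2 c1@5 c2@10 c3@10, authorship ..........

Answer: 5 10 10 2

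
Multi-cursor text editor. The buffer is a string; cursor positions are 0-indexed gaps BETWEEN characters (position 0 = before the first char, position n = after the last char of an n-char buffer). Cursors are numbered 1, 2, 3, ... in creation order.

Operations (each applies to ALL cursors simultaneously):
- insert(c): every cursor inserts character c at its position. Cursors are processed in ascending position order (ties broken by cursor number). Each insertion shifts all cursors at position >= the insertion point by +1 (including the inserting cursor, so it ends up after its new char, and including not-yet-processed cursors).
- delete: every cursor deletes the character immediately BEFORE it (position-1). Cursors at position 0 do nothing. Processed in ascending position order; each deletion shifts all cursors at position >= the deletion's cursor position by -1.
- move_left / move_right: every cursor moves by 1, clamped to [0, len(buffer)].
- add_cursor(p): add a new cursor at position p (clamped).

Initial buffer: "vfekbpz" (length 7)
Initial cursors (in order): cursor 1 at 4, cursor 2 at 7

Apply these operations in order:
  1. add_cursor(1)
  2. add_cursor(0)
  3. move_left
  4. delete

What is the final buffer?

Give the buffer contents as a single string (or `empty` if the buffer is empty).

After op 1 (add_cursor(1)): buffer="vfekbpz" (len 7), cursors c3@1 c1@4 c2@7, authorship .......
After op 2 (add_cursor(0)): buffer="vfekbpz" (len 7), cursors c4@0 c3@1 c1@4 c2@7, authorship .......
After op 3 (move_left): buffer="vfekbpz" (len 7), cursors c3@0 c4@0 c1@3 c2@6, authorship .......
After op 4 (delete): buffer="vfkbz" (len 5), cursors c3@0 c4@0 c1@2 c2@4, authorship .....

Answer: vfkbz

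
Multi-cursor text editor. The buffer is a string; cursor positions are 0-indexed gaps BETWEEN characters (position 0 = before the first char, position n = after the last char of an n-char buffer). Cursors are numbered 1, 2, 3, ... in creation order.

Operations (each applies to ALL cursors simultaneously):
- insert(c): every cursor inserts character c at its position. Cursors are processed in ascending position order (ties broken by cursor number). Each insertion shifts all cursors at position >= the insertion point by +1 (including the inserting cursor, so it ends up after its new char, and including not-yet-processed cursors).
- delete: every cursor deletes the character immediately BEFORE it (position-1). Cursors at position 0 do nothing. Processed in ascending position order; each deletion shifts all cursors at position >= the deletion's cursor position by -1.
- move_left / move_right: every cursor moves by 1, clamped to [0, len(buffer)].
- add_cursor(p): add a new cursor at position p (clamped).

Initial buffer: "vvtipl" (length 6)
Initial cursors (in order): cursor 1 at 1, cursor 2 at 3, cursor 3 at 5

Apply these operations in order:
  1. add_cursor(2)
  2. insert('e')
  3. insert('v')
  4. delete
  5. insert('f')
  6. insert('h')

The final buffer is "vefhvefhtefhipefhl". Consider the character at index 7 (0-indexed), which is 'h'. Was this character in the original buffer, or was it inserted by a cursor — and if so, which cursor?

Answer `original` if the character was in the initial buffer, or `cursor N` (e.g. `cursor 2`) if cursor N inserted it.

Answer: cursor 4

Derivation:
After op 1 (add_cursor(2)): buffer="vvtipl" (len 6), cursors c1@1 c4@2 c2@3 c3@5, authorship ......
After op 2 (insert('e')): buffer="veveteipel" (len 10), cursors c1@2 c4@4 c2@6 c3@9, authorship .1.4.2..3.
After op 3 (insert('v')): buffer="vevvevtevipevl" (len 14), cursors c1@3 c4@6 c2@9 c3@13, authorship .11.44.22..33.
After op 4 (delete): buffer="veveteipel" (len 10), cursors c1@2 c4@4 c2@6 c3@9, authorship .1.4.2..3.
After op 5 (insert('f')): buffer="vefveftefipefl" (len 14), cursors c1@3 c4@6 c2@9 c3@13, authorship .11.44.22..33.
After op 6 (insert('h')): buffer="vefhvefhtefhipefhl" (len 18), cursors c1@4 c4@8 c2@12 c3@17, authorship .111.444.222..333.
Authorship (.=original, N=cursor N): . 1 1 1 . 4 4 4 . 2 2 2 . . 3 3 3 .
Index 7: author = 4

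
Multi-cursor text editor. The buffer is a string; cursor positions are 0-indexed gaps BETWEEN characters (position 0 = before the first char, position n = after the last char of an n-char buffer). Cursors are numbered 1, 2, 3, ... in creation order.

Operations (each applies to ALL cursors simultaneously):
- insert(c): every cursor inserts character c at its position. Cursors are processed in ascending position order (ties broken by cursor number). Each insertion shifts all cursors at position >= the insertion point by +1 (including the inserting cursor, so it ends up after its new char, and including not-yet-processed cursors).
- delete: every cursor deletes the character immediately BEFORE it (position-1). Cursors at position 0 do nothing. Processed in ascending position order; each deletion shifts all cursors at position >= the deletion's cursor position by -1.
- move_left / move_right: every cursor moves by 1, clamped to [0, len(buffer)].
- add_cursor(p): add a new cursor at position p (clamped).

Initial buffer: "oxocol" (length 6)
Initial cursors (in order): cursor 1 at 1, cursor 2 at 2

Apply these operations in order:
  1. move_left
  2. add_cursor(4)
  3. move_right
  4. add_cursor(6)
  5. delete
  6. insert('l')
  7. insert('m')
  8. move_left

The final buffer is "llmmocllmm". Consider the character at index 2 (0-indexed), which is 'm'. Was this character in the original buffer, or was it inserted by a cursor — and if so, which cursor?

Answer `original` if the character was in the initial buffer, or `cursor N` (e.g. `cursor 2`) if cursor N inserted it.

Answer: cursor 1

Derivation:
After op 1 (move_left): buffer="oxocol" (len 6), cursors c1@0 c2@1, authorship ......
After op 2 (add_cursor(4)): buffer="oxocol" (len 6), cursors c1@0 c2@1 c3@4, authorship ......
After op 3 (move_right): buffer="oxocol" (len 6), cursors c1@1 c2@2 c3@5, authorship ......
After op 4 (add_cursor(6)): buffer="oxocol" (len 6), cursors c1@1 c2@2 c3@5 c4@6, authorship ......
After op 5 (delete): buffer="oc" (len 2), cursors c1@0 c2@0 c3@2 c4@2, authorship ..
After op 6 (insert('l')): buffer="llocll" (len 6), cursors c1@2 c2@2 c3@6 c4@6, authorship 12..34
After op 7 (insert('m')): buffer="llmmocllmm" (len 10), cursors c1@4 c2@4 c3@10 c4@10, authorship 1212..3434
After op 8 (move_left): buffer="llmmocllmm" (len 10), cursors c1@3 c2@3 c3@9 c4@9, authorship 1212..3434
Authorship (.=original, N=cursor N): 1 2 1 2 . . 3 4 3 4
Index 2: author = 1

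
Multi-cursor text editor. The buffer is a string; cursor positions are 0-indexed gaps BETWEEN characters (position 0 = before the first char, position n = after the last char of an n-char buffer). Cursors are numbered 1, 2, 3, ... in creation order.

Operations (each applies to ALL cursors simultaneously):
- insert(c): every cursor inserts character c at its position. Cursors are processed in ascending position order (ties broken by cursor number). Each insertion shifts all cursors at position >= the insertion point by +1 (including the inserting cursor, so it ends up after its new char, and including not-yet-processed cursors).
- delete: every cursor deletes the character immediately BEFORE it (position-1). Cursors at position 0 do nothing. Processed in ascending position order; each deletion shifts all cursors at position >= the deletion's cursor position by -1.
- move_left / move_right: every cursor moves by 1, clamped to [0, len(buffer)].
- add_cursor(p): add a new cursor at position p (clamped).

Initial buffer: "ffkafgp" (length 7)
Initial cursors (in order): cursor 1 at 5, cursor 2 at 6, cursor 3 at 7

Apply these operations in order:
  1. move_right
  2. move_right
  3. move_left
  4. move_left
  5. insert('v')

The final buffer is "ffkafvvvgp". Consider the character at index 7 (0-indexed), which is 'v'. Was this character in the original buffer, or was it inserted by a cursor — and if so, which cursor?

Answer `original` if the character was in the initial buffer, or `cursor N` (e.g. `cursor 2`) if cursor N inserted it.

After op 1 (move_right): buffer="ffkafgp" (len 7), cursors c1@6 c2@7 c3@7, authorship .......
After op 2 (move_right): buffer="ffkafgp" (len 7), cursors c1@7 c2@7 c3@7, authorship .......
After op 3 (move_left): buffer="ffkafgp" (len 7), cursors c1@6 c2@6 c3@6, authorship .......
After op 4 (move_left): buffer="ffkafgp" (len 7), cursors c1@5 c2@5 c3@5, authorship .......
After op 5 (insert('v')): buffer="ffkafvvvgp" (len 10), cursors c1@8 c2@8 c3@8, authorship .....123..
Authorship (.=original, N=cursor N): . . . . . 1 2 3 . .
Index 7: author = 3

Answer: cursor 3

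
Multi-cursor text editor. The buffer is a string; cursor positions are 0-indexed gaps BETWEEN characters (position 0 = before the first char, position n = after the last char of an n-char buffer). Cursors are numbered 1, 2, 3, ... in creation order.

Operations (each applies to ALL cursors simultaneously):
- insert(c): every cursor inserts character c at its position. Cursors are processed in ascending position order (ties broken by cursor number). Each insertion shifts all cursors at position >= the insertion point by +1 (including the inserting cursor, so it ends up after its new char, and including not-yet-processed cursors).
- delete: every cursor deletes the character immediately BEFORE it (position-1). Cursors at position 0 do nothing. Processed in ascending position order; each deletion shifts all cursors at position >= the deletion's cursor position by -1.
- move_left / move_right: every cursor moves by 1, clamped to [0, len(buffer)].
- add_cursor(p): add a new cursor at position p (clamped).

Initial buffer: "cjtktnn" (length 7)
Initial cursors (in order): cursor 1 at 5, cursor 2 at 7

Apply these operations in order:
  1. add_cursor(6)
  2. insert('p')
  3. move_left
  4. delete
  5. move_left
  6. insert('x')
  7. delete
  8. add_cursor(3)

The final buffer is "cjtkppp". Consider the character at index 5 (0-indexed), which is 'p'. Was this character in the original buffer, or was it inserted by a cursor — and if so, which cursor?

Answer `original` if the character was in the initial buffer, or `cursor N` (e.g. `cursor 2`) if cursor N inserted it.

Answer: cursor 3

Derivation:
After op 1 (add_cursor(6)): buffer="cjtktnn" (len 7), cursors c1@5 c3@6 c2@7, authorship .......
After op 2 (insert('p')): buffer="cjtktpnpnp" (len 10), cursors c1@6 c3@8 c2@10, authorship .....1.3.2
After op 3 (move_left): buffer="cjtktpnpnp" (len 10), cursors c1@5 c3@7 c2@9, authorship .....1.3.2
After op 4 (delete): buffer="cjtkppp" (len 7), cursors c1@4 c3@5 c2@6, authorship ....132
After op 5 (move_left): buffer="cjtkppp" (len 7), cursors c1@3 c3@4 c2@5, authorship ....132
After op 6 (insert('x')): buffer="cjtxkxpxpp" (len 10), cursors c1@4 c3@6 c2@8, authorship ...1.31232
After op 7 (delete): buffer="cjtkppp" (len 7), cursors c1@3 c3@4 c2@5, authorship ....132
After op 8 (add_cursor(3)): buffer="cjtkppp" (len 7), cursors c1@3 c4@3 c3@4 c2@5, authorship ....132
Authorship (.=original, N=cursor N): . . . . 1 3 2
Index 5: author = 3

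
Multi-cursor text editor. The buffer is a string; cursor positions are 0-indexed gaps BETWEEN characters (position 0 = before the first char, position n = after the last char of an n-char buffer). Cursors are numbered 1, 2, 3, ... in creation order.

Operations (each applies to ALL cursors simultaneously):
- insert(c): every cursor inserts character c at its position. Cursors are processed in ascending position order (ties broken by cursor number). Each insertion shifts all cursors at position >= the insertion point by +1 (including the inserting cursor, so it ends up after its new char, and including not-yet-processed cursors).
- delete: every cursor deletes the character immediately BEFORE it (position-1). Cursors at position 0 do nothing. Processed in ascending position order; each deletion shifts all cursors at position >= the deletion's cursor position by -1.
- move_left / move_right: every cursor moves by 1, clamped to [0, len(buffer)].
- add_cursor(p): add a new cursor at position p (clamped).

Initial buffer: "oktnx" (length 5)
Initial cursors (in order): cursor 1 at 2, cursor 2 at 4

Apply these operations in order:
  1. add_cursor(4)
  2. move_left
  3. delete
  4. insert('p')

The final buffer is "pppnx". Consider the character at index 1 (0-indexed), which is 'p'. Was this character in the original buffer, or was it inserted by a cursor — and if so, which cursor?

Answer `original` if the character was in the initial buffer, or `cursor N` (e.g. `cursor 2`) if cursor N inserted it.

After op 1 (add_cursor(4)): buffer="oktnx" (len 5), cursors c1@2 c2@4 c3@4, authorship .....
After op 2 (move_left): buffer="oktnx" (len 5), cursors c1@1 c2@3 c3@3, authorship .....
After op 3 (delete): buffer="nx" (len 2), cursors c1@0 c2@0 c3@0, authorship ..
After op 4 (insert('p')): buffer="pppnx" (len 5), cursors c1@3 c2@3 c3@3, authorship 123..
Authorship (.=original, N=cursor N): 1 2 3 . .
Index 1: author = 2

Answer: cursor 2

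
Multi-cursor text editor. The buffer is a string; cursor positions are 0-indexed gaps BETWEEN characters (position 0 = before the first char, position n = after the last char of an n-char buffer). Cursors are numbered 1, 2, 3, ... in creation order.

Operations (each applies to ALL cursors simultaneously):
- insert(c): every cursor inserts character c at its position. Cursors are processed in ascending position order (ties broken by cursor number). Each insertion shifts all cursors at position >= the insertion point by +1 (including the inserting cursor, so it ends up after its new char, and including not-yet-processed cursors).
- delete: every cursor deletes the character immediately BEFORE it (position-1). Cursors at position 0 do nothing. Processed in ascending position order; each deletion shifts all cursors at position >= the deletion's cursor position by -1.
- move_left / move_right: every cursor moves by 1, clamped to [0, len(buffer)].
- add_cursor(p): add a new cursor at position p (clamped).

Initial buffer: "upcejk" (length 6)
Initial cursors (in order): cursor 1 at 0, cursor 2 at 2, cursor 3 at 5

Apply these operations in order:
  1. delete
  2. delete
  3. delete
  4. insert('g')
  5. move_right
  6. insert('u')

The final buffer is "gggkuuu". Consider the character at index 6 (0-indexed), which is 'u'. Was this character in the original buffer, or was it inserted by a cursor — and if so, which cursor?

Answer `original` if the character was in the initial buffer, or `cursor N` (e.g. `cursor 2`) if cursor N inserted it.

Answer: cursor 3

Derivation:
After op 1 (delete): buffer="ucek" (len 4), cursors c1@0 c2@1 c3@3, authorship ....
After op 2 (delete): buffer="ck" (len 2), cursors c1@0 c2@0 c3@1, authorship ..
After op 3 (delete): buffer="k" (len 1), cursors c1@0 c2@0 c3@0, authorship .
After op 4 (insert('g')): buffer="gggk" (len 4), cursors c1@3 c2@3 c3@3, authorship 123.
After op 5 (move_right): buffer="gggk" (len 4), cursors c1@4 c2@4 c3@4, authorship 123.
After op 6 (insert('u')): buffer="gggkuuu" (len 7), cursors c1@7 c2@7 c3@7, authorship 123.123
Authorship (.=original, N=cursor N): 1 2 3 . 1 2 3
Index 6: author = 3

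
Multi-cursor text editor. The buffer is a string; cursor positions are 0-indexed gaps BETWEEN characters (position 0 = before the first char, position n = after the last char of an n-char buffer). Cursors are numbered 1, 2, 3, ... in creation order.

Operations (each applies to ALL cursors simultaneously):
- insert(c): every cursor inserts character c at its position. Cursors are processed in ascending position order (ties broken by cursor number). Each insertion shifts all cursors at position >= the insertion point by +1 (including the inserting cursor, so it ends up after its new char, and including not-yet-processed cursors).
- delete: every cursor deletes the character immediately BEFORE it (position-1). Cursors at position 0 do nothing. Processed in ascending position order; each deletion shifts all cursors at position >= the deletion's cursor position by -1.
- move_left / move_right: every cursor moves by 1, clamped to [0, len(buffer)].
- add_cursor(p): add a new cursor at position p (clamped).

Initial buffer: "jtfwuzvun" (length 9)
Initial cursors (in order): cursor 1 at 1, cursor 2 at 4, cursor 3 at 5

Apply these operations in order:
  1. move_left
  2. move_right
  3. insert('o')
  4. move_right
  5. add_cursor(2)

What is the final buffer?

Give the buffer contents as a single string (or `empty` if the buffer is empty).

After op 1 (move_left): buffer="jtfwuzvun" (len 9), cursors c1@0 c2@3 c3@4, authorship .........
After op 2 (move_right): buffer="jtfwuzvun" (len 9), cursors c1@1 c2@4 c3@5, authorship .........
After op 3 (insert('o')): buffer="jotfwouozvun" (len 12), cursors c1@2 c2@6 c3@8, authorship .1...2.3....
After op 4 (move_right): buffer="jotfwouozvun" (len 12), cursors c1@3 c2@7 c3@9, authorship .1...2.3....
After op 5 (add_cursor(2)): buffer="jotfwouozvun" (len 12), cursors c4@2 c1@3 c2@7 c3@9, authorship .1...2.3....

Answer: jotfwouozvun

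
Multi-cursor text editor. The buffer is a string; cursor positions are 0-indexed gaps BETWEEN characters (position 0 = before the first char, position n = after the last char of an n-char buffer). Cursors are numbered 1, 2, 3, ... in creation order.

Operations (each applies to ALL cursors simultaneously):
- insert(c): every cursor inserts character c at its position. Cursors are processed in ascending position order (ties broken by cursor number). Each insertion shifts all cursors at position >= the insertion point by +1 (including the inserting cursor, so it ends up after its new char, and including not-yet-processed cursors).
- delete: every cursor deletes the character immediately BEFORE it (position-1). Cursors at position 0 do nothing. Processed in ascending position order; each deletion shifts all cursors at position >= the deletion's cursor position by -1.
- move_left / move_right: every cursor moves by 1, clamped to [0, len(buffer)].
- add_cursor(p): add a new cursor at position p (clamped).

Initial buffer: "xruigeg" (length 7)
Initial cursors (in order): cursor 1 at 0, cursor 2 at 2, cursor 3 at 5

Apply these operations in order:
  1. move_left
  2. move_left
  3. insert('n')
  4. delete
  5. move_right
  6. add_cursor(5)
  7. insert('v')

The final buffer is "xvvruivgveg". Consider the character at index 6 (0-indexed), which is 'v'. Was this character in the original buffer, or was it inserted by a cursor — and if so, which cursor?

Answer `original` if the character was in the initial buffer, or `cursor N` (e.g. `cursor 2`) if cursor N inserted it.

After op 1 (move_left): buffer="xruigeg" (len 7), cursors c1@0 c2@1 c3@4, authorship .......
After op 2 (move_left): buffer="xruigeg" (len 7), cursors c1@0 c2@0 c3@3, authorship .......
After op 3 (insert('n')): buffer="nnxrunigeg" (len 10), cursors c1@2 c2@2 c3@6, authorship 12...3....
After op 4 (delete): buffer="xruigeg" (len 7), cursors c1@0 c2@0 c3@3, authorship .......
After op 5 (move_right): buffer="xruigeg" (len 7), cursors c1@1 c2@1 c3@4, authorship .......
After op 6 (add_cursor(5)): buffer="xruigeg" (len 7), cursors c1@1 c2@1 c3@4 c4@5, authorship .......
After op 7 (insert('v')): buffer="xvvruivgveg" (len 11), cursors c1@3 c2@3 c3@7 c4@9, authorship .12...3.4..
Authorship (.=original, N=cursor N): . 1 2 . . . 3 . 4 . .
Index 6: author = 3

Answer: cursor 3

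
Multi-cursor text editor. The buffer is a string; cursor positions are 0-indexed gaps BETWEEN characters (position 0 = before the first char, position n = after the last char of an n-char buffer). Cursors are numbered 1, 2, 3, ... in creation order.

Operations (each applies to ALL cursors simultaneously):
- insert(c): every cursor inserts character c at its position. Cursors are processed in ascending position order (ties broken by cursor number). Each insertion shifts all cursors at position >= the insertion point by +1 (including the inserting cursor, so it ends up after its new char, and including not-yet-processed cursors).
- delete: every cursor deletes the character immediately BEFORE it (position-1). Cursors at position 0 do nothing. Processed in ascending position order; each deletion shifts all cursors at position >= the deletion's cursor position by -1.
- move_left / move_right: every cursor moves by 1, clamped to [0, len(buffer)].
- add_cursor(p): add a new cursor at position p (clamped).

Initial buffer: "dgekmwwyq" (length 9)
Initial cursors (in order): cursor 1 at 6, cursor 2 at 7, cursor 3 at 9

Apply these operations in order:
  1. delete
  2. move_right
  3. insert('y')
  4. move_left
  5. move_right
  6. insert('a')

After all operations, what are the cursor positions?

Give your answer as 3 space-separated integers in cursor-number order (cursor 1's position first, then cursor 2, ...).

Answer: 12 12 12

Derivation:
After op 1 (delete): buffer="dgekmy" (len 6), cursors c1@5 c2@5 c3@6, authorship ......
After op 2 (move_right): buffer="dgekmy" (len 6), cursors c1@6 c2@6 c3@6, authorship ......
After op 3 (insert('y')): buffer="dgekmyyyy" (len 9), cursors c1@9 c2@9 c3@9, authorship ......123
After op 4 (move_left): buffer="dgekmyyyy" (len 9), cursors c1@8 c2@8 c3@8, authorship ......123
After op 5 (move_right): buffer="dgekmyyyy" (len 9), cursors c1@9 c2@9 c3@9, authorship ......123
After op 6 (insert('a')): buffer="dgekmyyyyaaa" (len 12), cursors c1@12 c2@12 c3@12, authorship ......123123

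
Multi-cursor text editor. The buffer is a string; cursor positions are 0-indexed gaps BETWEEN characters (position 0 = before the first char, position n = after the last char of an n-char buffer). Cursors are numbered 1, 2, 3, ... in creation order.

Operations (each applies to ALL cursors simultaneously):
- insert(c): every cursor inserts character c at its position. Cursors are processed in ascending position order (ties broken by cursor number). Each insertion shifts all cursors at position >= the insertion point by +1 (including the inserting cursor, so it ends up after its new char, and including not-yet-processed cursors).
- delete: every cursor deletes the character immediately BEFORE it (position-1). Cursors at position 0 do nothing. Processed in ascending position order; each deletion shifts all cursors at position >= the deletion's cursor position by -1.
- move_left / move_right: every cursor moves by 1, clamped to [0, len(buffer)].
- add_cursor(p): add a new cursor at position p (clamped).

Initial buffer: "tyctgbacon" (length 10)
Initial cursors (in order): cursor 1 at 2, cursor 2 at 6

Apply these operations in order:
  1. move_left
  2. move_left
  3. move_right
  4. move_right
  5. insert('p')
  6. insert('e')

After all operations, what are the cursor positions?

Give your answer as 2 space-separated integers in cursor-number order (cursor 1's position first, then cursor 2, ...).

Answer: 4 10

Derivation:
After op 1 (move_left): buffer="tyctgbacon" (len 10), cursors c1@1 c2@5, authorship ..........
After op 2 (move_left): buffer="tyctgbacon" (len 10), cursors c1@0 c2@4, authorship ..........
After op 3 (move_right): buffer="tyctgbacon" (len 10), cursors c1@1 c2@5, authorship ..........
After op 4 (move_right): buffer="tyctgbacon" (len 10), cursors c1@2 c2@6, authorship ..........
After op 5 (insert('p')): buffer="typctgbpacon" (len 12), cursors c1@3 c2@8, authorship ..1....2....
After op 6 (insert('e')): buffer="typectgbpeacon" (len 14), cursors c1@4 c2@10, authorship ..11....22....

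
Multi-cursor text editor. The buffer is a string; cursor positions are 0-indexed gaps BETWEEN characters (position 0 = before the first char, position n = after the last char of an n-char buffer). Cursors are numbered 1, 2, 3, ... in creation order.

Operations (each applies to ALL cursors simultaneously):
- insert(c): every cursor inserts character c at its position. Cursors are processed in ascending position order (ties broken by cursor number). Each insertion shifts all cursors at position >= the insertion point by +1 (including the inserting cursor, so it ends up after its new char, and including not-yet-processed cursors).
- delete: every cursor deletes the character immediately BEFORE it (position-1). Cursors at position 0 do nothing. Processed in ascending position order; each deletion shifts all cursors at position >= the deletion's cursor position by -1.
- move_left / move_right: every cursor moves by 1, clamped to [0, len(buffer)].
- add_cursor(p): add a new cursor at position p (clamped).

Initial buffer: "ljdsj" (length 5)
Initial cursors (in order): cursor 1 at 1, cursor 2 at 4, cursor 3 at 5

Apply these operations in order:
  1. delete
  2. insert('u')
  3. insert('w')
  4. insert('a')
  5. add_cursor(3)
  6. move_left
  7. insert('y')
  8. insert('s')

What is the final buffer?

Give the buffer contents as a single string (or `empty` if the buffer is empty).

Answer: uwyyssajduuwwayyssa

Derivation:
After op 1 (delete): buffer="jd" (len 2), cursors c1@0 c2@2 c3@2, authorship ..
After op 2 (insert('u')): buffer="ujduu" (len 5), cursors c1@1 c2@5 c3@5, authorship 1..23
After op 3 (insert('w')): buffer="uwjduuww" (len 8), cursors c1@2 c2@8 c3@8, authorship 11..2323
After op 4 (insert('a')): buffer="uwajduuwwaa" (len 11), cursors c1@3 c2@11 c3@11, authorship 111..232323
After op 5 (add_cursor(3)): buffer="uwajduuwwaa" (len 11), cursors c1@3 c4@3 c2@11 c3@11, authorship 111..232323
After op 6 (move_left): buffer="uwajduuwwaa" (len 11), cursors c1@2 c4@2 c2@10 c3@10, authorship 111..232323
After op 7 (insert('y')): buffer="uwyyajduuwwayya" (len 15), cursors c1@4 c4@4 c2@14 c3@14, authorship 11141..23232233
After op 8 (insert('s')): buffer="uwyyssajduuwwayyssa" (len 19), cursors c1@6 c4@6 c2@18 c3@18, authorship 1114141..2323223233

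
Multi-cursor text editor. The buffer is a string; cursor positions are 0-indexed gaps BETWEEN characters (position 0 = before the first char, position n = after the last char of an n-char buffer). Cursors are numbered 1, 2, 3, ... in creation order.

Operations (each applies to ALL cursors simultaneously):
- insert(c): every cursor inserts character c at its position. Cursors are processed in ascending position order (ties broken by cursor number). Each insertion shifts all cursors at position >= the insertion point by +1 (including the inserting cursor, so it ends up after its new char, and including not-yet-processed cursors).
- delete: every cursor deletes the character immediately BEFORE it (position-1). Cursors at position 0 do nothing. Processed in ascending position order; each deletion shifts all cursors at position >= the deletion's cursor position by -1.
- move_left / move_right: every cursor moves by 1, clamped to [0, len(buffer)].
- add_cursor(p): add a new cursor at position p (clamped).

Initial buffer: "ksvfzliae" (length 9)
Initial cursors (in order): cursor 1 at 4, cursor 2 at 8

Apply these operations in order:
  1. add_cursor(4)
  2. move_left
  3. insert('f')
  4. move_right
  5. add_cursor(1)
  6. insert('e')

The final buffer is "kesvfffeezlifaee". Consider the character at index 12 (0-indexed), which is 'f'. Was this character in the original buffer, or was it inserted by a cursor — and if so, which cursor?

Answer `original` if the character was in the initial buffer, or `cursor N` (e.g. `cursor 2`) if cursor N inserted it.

After op 1 (add_cursor(4)): buffer="ksvfzliae" (len 9), cursors c1@4 c3@4 c2@8, authorship .........
After op 2 (move_left): buffer="ksvfzliae" (len 9), cursors c1@3 c3@3 c2@7, authorship .........
After op 3 (insert('f')): buffer="ksvfffzlifae" (len 12), cursors c1@5 c3@5 c2@10, authorship ...13....2..
After op 4 (move_right): buffer="ksvfffzlifae" (len 12), cursors c1@6 c3@6 c2@11, authorship ...13....2..
After op 5 (add_cursor(1)): buffer="ksvfffzlifae" (len 12), cursors c4@1 c1@6 c3@6 c2@11, authorship ...13....2..
After op 6 (insert('e')): buffer="kesvfffeezlifaee" (len 16), cursors c4@2 c1@9 c3@9 c2@15, authorship .4..13.13...2.2.
Authorship (.=original, N=cursor N): . 4 . . 1 3 . 1 3 . . . 2 . 2 .
Index 12: author = 2

Answer: cursor 2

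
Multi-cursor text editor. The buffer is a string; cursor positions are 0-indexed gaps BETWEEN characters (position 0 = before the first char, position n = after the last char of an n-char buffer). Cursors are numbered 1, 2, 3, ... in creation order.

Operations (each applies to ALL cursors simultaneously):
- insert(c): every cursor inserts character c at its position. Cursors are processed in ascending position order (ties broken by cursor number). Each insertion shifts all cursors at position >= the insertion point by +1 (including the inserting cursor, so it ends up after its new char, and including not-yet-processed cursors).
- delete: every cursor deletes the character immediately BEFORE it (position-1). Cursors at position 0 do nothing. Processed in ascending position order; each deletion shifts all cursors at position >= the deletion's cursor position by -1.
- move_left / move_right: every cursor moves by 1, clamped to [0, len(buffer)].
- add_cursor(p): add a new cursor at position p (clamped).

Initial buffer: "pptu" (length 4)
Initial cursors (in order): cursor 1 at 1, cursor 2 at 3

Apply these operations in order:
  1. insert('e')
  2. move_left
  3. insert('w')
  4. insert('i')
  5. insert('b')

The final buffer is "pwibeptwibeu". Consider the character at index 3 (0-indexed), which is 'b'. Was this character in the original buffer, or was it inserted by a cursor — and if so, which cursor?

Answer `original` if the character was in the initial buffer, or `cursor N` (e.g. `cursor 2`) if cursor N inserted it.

After op 1 (insert('e')): buffer="pepteu" (len 6), cursors c1@2 c2@5, authorship .1..2.
After op 2 (move_left): buffer="pepteu" (len 6), cursors c1@1 c2@4, authorship .1..2.
After op 3 (insert('w')): buffer="pweptweu" (len 8), cursors c1@2 c2@6, authorship .11..22.
After op 4 (insert('i')): buffer="pwieptwieu" (len 10), cursors c1@3 c2@8, authorship .111..222.
After op 5 (insert('b')): buffer="pwibeptwibeu" (len 12), cursors c1@4 c2@10, authorship .1111..2222.
Authorship (.=original, N=cursor N): . 1 1 1 1 . . 2 2 2 2 .
Index 3: author = 1

Answer: cursor 1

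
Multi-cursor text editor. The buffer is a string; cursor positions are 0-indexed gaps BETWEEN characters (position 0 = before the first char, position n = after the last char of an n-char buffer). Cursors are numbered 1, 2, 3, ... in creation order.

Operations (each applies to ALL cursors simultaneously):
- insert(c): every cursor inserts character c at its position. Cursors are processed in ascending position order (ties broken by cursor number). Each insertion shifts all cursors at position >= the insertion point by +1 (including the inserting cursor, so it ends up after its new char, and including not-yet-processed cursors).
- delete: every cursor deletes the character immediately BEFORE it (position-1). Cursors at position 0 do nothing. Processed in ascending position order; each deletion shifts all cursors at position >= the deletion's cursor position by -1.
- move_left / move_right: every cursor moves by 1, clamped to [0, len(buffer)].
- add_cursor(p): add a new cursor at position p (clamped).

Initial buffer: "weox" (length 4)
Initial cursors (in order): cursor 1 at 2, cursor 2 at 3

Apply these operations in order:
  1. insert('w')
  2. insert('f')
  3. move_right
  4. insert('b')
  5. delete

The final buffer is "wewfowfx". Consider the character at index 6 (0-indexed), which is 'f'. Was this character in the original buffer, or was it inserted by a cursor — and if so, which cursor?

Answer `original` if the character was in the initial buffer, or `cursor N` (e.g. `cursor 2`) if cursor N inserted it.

After op 1 (insert('w')): buffer="wewowx" (len 6), cursors c1@3 c2@5, authorship ..1.2.
After op 2 (insert('f')): buffer="wewfowfx" (len 8), cursors c1@4 c2@7, authorship ..11.22.
After op 3 (move_right): buffer="wewfowfx" (len 8), cursors c1@5 c2@8, authorship ..11.22.
After op 4 (insert('b')): buffer="wewfobwfxb" (len 10), cursors c1@6 c2@10, authorship ..11.122.2
After op 5 (delete): buffer="wewfowfx" (len 8), cursors c1@5 c2@8, authorship ..11.22.
Authorship (.=original, N=cursor N): . . 1 1 . 2 2 .
Index 6: author = 2

Answer: cursor 2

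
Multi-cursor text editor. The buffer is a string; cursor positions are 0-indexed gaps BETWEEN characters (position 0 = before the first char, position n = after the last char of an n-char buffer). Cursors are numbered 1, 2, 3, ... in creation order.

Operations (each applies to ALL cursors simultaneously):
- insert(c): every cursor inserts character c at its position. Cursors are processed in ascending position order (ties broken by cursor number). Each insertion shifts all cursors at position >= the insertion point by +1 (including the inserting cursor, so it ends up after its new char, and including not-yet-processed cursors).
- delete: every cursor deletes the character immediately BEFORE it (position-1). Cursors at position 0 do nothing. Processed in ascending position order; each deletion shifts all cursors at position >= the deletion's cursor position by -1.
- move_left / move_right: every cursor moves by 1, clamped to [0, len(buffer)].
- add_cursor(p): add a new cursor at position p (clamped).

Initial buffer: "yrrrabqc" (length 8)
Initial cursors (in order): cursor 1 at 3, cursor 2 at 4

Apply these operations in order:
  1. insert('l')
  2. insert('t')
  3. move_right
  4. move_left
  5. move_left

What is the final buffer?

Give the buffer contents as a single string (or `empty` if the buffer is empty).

After op 1 (insert('l')): buffer="yrrlrlabqc" (len 10), cursors c1@4 c2@6, authorship ...1.2....
After op 2 (insert('t')): buffer="yrrltrltabqc" (len 12), cursors c1@5 c2@8, authorship ...11.22....
After op 3 (move_right): buffer="yrrltrltabqc" (len 12), cursors c1@6 c2@9, authorship ...11.22....
After op 4 (move_left): buffer="yrrltrltabqc" (len 12), cursors c1@5 c2@8, authorship ...11.22....
After op 5 (move_left): buffer="yrrltrltabqc" (len 12), cursors c1@4 c2@7, authorship ...11.22....

Answer: yrrltrltabqc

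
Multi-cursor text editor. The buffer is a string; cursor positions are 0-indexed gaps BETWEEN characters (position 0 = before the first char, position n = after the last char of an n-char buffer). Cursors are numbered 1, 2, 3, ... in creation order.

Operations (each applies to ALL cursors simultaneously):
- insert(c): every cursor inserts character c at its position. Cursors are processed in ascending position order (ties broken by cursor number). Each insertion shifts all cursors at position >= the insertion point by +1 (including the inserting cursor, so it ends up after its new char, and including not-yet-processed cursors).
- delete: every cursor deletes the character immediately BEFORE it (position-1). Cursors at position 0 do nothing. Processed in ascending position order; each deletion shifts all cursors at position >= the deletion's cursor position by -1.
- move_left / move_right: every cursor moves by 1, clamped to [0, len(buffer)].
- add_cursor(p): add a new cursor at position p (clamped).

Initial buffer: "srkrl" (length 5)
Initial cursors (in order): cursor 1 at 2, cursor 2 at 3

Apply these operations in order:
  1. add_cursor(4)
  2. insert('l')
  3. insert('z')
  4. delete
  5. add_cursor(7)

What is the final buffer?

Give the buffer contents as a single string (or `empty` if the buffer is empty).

After op 1 (add_cursor(4)): buffer="srkrl" (len 5), cursors c1@2 c2@3 c3@4, authorship .....
After op 2 (insert('l')): buffer="srlklrll" (len 8), cursors c1@3 c2@5 c3@7, authorship ..1.2.3.
After op 3 (insert('z')): buffer="srlzklzrlzl" (len 11), cursors c1@4 c2@7 c3@10, authorship ..11.22.33.
After op 4 (delete): buffer="srlklrll" (len 8), cursors c1@3 c2@5 c3@7, authorship ..1.2.3.
After op 5 (add_cursor(7)): buffer="srlklrll" (len 8), cursors c1@3 c2@5 c3@7 c4@7, authorship ..1.2.3.

Answer: srlklrll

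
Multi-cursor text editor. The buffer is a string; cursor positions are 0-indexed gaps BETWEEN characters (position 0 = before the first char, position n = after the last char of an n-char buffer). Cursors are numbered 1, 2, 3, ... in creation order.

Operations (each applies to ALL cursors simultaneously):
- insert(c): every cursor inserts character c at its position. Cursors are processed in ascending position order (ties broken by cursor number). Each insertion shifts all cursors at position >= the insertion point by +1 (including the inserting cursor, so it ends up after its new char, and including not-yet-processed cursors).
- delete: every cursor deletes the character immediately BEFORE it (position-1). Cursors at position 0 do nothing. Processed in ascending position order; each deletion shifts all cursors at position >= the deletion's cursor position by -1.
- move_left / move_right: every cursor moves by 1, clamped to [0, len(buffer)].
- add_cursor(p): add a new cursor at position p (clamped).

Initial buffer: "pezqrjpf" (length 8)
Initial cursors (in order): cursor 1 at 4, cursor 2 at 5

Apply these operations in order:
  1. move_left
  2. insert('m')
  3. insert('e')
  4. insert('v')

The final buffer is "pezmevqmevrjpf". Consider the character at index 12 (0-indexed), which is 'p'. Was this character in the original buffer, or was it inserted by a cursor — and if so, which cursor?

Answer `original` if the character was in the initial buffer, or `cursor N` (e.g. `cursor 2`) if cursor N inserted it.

After op 1 (move_left): buffer="pezqrjpf" (len 8), cursors c1@3 c2@4, authorship ........
After op 2 (insert('m')): buffer="pezmqmrjpf" (len 10), cursors c1@4 c2@6, authorship ...1.2....
After op 3 (insert('e')): buffer="pezmeqmerjpf" (len 12), cursors c1@5 c2@8, authorship ...11.22....
After op 4 (insert('v')): buffer="pezmevqmevrjpf" (len 14), cursors c1@6 c2@10, authorship ...111.222....
Authorship (.=original, N=cursor N): . . . 1 1 1 . 2 2 2 . . . .
Index 12: author = original

Answer: original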